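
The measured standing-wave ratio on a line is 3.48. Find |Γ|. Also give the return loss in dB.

|Γ| ≈ 0.554; return loss ≈ 5.14 dB

|Γ| = (S − 1)/(S + 1) = (3.48 − 1)/(3.48 + 1) = 2.48/4.48
RL = −20·log₁₀|Γ| = −20·log₁₀(0.554)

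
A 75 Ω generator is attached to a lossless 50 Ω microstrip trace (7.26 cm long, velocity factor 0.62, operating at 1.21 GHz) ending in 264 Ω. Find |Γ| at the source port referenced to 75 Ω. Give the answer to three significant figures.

λ = v/f = 0.62·c / 1.21 GHz = 0.154 m
βl = 2π·l/λ = 2π × 0.472 = 170°
tan(βl) = -0.176
Z_in = Z_0·(Z_L + jZ_0·tanβl)/(Z_0 + jZ_L·tanβl) = 146 + j127 Ω
Γ_s = (Z_in − Z_s)/(Z_in + Z_s) = (71.1 + j127)/(221 + j127), |Γ_s| = 0.571

|Γ| ≈ 0.571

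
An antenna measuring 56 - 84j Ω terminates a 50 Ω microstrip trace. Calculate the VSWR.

VSWR ≈ 4.3

Γ = (Z_L − Z_0)/(Z_L + Z_0) = (6 − j84)/(106 − j84)
|Γ| = 84.2/135 = 0.623
VSWR = (1 + |Γ|)/(1 − |Γ|) = 1.62/0.377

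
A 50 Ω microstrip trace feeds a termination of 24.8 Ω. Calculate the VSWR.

For a purely resistive load, VSWR = R_L/Z_0 or Z_0/R_L (whichever > 1) = 50/24.8

VSWR ≈ 2.02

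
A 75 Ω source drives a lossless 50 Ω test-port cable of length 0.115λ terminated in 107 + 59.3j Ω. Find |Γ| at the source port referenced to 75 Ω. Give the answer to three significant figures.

βl = 2π × 0.115 = 41.4°
tan(βl) = 0.882
Z_in = Z_0·(Z_L + jZ_0·tanβl)/(Z_0 + jZ_L·tanβl) = 53.4 − j58 Ω
Γ_s = (Z_in − Z_s)/(Z_in + Z_s) = (-21.6 − j58)/(128 − j58), |Γ_s| = 0.439

|Γ| ≈ 0.439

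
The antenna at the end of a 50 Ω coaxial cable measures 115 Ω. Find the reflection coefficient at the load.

Γ = 0.394

Γ = (Z_L − Z_0)/(Z_L + Z_0) = (115 − 50)/(115 + 50) = 65/165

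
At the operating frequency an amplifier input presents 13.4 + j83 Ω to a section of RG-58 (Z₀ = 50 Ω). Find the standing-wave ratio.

Γ = (Z_L − Z_0)/(Z_L + Z_0) = (-36.6 + j83)/(63.4 + j83)
|Γ| = 90.7/104 = 0.869
VSWR = (1 + |Γ|)/(1 − |Γ|) = 1.87/0.131

VSWR ≈ 14.2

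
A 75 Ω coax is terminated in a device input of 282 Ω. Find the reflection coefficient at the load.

Γ = 0.58

Γ = (Z_L − Z_0)/(Z_L + Z_0) = (282 − 75)/(282 + 75) = 207/357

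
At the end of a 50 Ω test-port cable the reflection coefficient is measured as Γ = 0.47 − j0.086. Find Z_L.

Z_L ≈ 134 − j29.8 Ω

Z_L = Z_0·(1 + Γ)/(1 − Γ) = 50·(1.47 − j0.086)/(0.53 + j0.086)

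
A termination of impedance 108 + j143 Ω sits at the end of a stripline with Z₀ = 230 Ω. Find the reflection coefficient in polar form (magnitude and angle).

Γ = (Z_L − Z_0)/(Z_L + Z_0) = (-122 + j143)/(338 + j143)
|Γ| = 188/367 = 0.512

Γ ≈ 0.512 ∠ 108°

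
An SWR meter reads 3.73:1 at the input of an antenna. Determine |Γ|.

|Γ| ≈ 0.577

|Γ| = (S − 1)/(S + 1) = (3.73 − 1)/(3.73 + 1) = 2.73/4.73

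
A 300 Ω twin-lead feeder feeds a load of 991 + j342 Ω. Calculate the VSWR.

VSWR ≈ 3.73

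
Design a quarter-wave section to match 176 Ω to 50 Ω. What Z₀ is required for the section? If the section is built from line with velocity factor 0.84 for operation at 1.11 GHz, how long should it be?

Z_qwt ≈ 93.8 Ω; length ≈ 5.68 cm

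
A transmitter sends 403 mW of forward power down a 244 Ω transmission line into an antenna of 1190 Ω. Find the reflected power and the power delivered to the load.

Γ = (1190 − 244)/(1190 + 244) = 0.66
|Γ|² = 0.435
P_refl = |Γ|²·P_inc = 175 mW, P_del = (1 − |Γ|²)·P_inc = 228 mW

P_reflected ≈ 175 mW; P_delivered ≈ 228 mW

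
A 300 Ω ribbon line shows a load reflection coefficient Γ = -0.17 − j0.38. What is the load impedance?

Z_L ≈ 164 − j151 Ω

Z_L = Z_0·(1 + Γ)/(1 − Γ) = 300·(0.83 − j0.38)/(1.17 + j0.38)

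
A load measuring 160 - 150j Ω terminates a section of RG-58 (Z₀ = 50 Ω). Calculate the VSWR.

VSWR ≈ 6.16

Γ = (Z_L − Z_0)/(Z_L + Z_0) = (110 − j150)/(210 − j150)
|Γ| = 186/258 = 0.721
VSWR = (1 + |Γ|)/(1 − |Γ|) = 1.72/0.279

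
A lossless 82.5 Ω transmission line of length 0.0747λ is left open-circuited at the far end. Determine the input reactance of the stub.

βl = 2π × 0.0747 = 26.9°
tan(βl) = 0.507
For an open-circuited stub, Z_in = −jZ_0·cot(βl) = −jZ_0/tan(βl)

X_in ≈ -163 Ω (capacitive)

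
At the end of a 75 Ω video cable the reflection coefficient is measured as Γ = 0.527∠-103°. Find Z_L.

Z_L = Z_0·(1 + Γ)/(1 − Γ) = 75·(0.881 − j0.513)/(1.12 + j0.513)

Z_L ≈ 35.8 − j50.8 Ω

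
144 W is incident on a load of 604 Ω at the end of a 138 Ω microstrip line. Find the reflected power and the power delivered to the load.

P_reflected ≈ 56.8 W; P_delivered ≈ 87.2 W

Γ = (604 − 138)/(604 + 138) = 0.628
|Γ|² = 0.394
P_refl = |Γ|²·P_inc = 56.8 W, P_del = (1 − |Γ|²)·P_inc = 87.2 W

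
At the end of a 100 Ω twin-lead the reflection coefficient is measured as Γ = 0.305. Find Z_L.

Z_L = Z_0·(1 + Γ)/(1 − Γ) = 100·(1.3)/(0.695)

Z_L ≈ 188 Ω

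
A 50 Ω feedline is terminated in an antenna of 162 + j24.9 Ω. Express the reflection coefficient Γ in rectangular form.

Γ = (Z_L − Z_0)/(Z_L + Z_0) = (112 + j24.9)/(212 + j24.9)

Γ ≈ 0.535 + j0.0546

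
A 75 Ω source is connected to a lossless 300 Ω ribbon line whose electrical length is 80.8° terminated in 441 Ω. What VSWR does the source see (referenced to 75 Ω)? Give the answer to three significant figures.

tan(βl) = 6.17
Z_in = Z_0·(Z_L + jZ_0·tanβl)/(Z_0 + jZ_L·tanβl) = 207 − j25.8 Ω
Γ_s = (Z_in − Z_s)/(Z_in + Z_s) = (132 − j25.8)/(282 − j25.8), |Γ_s| = 0.475
VSWR = (1 + |Γ_s|)/(1 − |Γ_s|)

VSWR ≈ 2.81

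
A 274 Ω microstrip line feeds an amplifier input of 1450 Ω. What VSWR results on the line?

VSWR ≈ 5.29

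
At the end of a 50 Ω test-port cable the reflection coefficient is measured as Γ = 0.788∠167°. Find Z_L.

Z_L ≈ 6 + j5.62 Ω

Z_L = Z_0·(1 + Γ)/(1 − Γ) = 50·(0.232 + j0.177)/(1.77 − j0.177)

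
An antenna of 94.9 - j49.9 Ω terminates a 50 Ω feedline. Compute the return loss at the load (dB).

Γ = (44.9 − j49.9)/(144.9 − j49.9), |Γ| = 0.438
RL = −20·log₁₀|Γ| = −20·log₁₀(0.438)

RL ≈ 7.17 dB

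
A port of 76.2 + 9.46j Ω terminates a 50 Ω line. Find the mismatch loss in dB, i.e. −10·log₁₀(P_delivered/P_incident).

mismatch loss ≈ 0.216 dB

Γ = (26.2 + j9.46)/(126.2 + j9.46), |Γ| = 0.22
|Γ|² = 0.0484, so P_del/P_inc = 1 − |Γ|² = 0.952
ML = −10·log₁₀(1 − |Γ|²)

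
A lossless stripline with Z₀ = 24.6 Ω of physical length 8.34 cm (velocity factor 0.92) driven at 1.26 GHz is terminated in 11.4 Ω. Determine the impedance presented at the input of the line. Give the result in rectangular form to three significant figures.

Z_in ≈ 17.9 − j15.2 Ω

λ = v/f = 0.92·c / 1.26 GHz = 0.219 m
βl = 2π·l/λ = 2π × 0.381 = 137°
tan(βl) = tan(137°) = -0.93
Z_in = Z_0·(Z_L + jZ_0·tanβl)/(Z_0 + jZ_L·tanβl)
     = 24.6·(11.4 − j22.9)/(24.6 − j10.6)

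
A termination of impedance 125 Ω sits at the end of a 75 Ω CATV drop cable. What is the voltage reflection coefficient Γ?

Γ = 0.25

Γ = (Z_L − Z_0)/(Z_L + Z_0) = (125 − 75)/(125 + 75) = 50/200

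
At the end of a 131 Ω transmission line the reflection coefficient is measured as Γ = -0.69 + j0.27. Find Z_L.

Z_L = Z_0·(1 + Γ)/(1 − Γ) = 131·(0.31 + j0.27)/(1.69 − j0.27)

Z_L ≈ 20.2 + j24.2 Ω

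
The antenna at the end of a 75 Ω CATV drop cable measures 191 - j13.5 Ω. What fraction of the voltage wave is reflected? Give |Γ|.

|Γ| ≈ 0.438

Γ = (Z_L − Z_0)/(Z_L + Z_0) = (116 − j13.5)/(266 − j13.5)
|Γ| = 117/266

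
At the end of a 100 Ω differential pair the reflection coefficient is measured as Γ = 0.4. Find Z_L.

Z_L ≈ 233 Ω

Z_L = Z_0·(1 + Γ)/(1 − Γ) = 100·(1.4)/(0.6)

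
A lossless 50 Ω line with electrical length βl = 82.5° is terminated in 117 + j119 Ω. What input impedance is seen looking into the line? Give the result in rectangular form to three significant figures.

tan(βl) = tan(82.5°) = 7.6
Z_in = Z_0·(Z_L + jZ_0·tanβl)/(Z_0 + jZ_L·tanβl)
     = 50·(117 + j499)/(-854 + j889)

Z_in ≈ 11.3 − j17.4 Ω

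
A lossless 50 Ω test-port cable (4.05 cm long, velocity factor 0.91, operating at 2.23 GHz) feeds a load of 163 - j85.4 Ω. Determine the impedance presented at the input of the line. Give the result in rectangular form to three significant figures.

Z_in ≈ 17.9 + j34.1 Ω

λ = v/f = 0.91·c / 2.23 GHz = 0.122 m
βl = 2π·l/λ = 2π × 0.331 = 119°
tan(βl) = tan(119°) = -1.8
Z_in = Z_0·(Z_L + jZ_0·tanβl)/(Z_0 + jZ_L·tanβl)
     = 50·(163 − j175)/(-103 − j293)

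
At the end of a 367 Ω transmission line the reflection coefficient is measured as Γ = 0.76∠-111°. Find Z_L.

Z_L = Z_0·(1 + Γ)/(1 − Γ) = 367·(0.728 − j0.71)/(1.27 + j0.71)

Z_L ≈ 73 − j245 Ω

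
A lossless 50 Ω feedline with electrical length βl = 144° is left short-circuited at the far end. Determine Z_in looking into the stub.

Z_in ≈ −j36.3 Ω

tan(βl) = -0.727
For a short-circuited stub, Z_in = jZ_0·tan(βl)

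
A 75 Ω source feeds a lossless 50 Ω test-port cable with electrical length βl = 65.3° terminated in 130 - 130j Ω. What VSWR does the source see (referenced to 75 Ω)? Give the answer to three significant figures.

tan(βl) = 2.17
Z_in = Z_0·(Z_L + jZ_0·tanβl)/(Z_0 + jZ_L·tanβl) = 9.77 − j11.5 Ω
Γ_s = (Z_in − Z_s)/(Z_in + Z_s) = (-65.2 − j11.5)/(84.8 − j11.5), |Γ_s| = 0.774
VSWR = (1 + |Γ_s|)/(1 − |Γ_s|)

VSWR ≈ 7.86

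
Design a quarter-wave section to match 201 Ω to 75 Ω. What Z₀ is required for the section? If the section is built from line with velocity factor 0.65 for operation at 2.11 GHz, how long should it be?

Z_qwt ≈ 123 Ω; length ≈ 2.31 cm

Z_qwt = √(Z_0·R_L) = √(75 × 201) = √15080
λ = 0.65·c/f = 0.0924 m, so l = λ/4 = 0.0231 m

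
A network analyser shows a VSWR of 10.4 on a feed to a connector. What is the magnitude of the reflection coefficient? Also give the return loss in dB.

|Γ| ≈ 0.825; return loss ≈ 1.68 dB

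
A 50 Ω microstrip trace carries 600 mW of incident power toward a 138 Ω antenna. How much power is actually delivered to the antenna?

Γ = (138 − 50)/(138 + 50) = 0.468
|Γ|² = 0.219
P_refl = |Γ|²·P_inc = 131 mW, P_del = (1 − |Γ|²)·P_inc = 469 mW

P_delivered ≈ 469 mW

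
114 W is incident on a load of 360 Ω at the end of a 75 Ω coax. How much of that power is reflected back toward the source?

P_reflected ≈ 48.9 W

Γ = (360 − 75)/(360 + 75) = 0.655
|Γ|² = 0.429
P_refl = |Γ|²·P_inc = 48.9 W, P_del = (1 − |Γ|²)·P_inc = 65.1 W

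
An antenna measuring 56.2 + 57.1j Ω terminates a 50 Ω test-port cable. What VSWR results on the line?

VSWR ≈ 2.82

Γ = (Z_L − Z_0)/(Z_L + Z_0) = (6.2 + j57.1)/(106.2 + j57.1)
|Γ| = 57.4/121 = 0.476
VSWR = (1 + |Γ|)/(1 − |Γ|) = 1.48/0.524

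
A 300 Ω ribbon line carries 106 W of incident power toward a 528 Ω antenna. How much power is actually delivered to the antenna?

P_delivered ≈ 98 W

Γ = (528 − 300)/(528 + 300) = 0.275
|Γ|² = 0.0758
P_refl = |Γ|²·P_inc = 8.04 W, P_del = (1 − |Γ|²)·P_inc = 98 W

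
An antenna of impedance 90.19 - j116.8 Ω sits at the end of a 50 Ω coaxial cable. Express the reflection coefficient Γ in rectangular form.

Γ ≈ 0.579 − j0.351

Γ = (Z_L − Z_0)/(Z_L + Z_0) = (40.19 − j116.8)/(140.2 − j116.8)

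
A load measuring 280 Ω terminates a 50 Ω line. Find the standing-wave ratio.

VSWR ≈ 5.6

Γ = (280 − 50)/(280 + 50) = 0.697
VSWR = (1 + 0.697)/(1 − 0.697)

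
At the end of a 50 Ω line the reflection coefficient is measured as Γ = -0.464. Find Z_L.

Z_L ≈ 18.3 Ω

Z_L = Z_0·(1 + Γ)/(1 − Γ) = 50·(0.536)/(1.46)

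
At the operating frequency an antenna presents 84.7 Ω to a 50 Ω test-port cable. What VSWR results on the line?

VSWR ≈ 1.69

Γ = (84.7 − 50)/(84.7 + 50) = 0.258
VSWR = (1 + 0.258)/(1 − 0.258)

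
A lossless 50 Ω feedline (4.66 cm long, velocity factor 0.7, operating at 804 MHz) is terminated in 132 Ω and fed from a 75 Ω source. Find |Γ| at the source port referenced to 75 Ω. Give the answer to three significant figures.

|Γ| ≈ 0.563

λ = v/f = 0.7·c / 804 MHz = 0.261 m
βl = 2π·l/λ = 2π × 0.178 = 64.2°
tan(βl) = 2.07
Z_in = Z_0·(Z_L + jZ_0·tanβl)/(Z_0 + jZ_L·tanβl) = 22.6 − j20 Ω
Γ_s = (Z_in − Z_s)/(Z_in + Z_s) = (-52.4 − j20)/(97.6 − j20), |Γ_s| = 0.563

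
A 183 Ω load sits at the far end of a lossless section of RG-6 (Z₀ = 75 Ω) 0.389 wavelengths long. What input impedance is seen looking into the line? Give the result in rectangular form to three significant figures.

βl = 2π × 0.389 = 140°
tan(βl) = tan(140°) = -0.838
Z_in = Z_0·(Z_L + jZ_0·tanβl)/(Z_0 + jZ_L·tanβl)
     = 75·(183 − j62.8)/(75 − j153)

Z_in ≈ 60.1 + j60.1 Ω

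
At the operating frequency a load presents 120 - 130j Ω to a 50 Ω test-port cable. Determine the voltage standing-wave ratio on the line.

VSWR ≈ 5.45

Γ = (Z_L − Z_0)/(Z_L + Z_0) = (70 − j130)/(170 − j130)
|Γ| = 148/214 = 0.69
VSWR = (1 + |Γ|)/(1 − |Γ|) = 1.69/0.31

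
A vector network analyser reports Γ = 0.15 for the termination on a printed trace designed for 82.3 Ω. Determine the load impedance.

Z_L ≈ 111 Ω

Z_L = Z_0·(1 + Γ)/(1 − Γ) = 82.3·(1.15)/(0.85)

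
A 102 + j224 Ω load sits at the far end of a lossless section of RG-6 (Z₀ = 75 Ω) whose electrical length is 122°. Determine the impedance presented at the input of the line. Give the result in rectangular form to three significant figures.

Z_in ≈ 9.52 + j21.6 Ω

tan(βl) = tan(122°) = -1.6
Z_in = Z_0·(Z_L + jZ_0·tanβl)/(Z_0 + jZ_L·tanβl)
     = 75·(102 + j104)/(433 − j163)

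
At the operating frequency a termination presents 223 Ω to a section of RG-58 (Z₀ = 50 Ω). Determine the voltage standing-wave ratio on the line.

Γ = (223 − 50)/(223 + 50) = 0.634
VSWR = (1 + 0.634)/(1 − 0.634)

VSWR ≈ 4.46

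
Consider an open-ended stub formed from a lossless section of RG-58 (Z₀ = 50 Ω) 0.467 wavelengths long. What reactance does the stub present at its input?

X_in ≈ 238 Ω (inductive)

βl = 2π × 0.467 = 168°
tan(βl) = -0.21
For an open-ended stub, Z_in = −jZ_0·cot(βl) = −jZ_0/tan(βl)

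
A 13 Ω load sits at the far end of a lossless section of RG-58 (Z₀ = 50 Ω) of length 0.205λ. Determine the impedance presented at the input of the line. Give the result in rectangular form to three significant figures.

Z_in ≈ 92.7 + j89.1 Ω

βl = 2π × 0.205 = 73.8°
tan(βl) = tan(73.8°) = 3.44
Z_in = Z_0·(Z_L + jZ_0·tanβl)/(Z_0 + jZ_L·tanβl)
     = 50·(13 + j172)/(50 + j44.7)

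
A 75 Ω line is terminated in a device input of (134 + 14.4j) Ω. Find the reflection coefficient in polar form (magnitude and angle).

Γ = (Z_L − Z_0)/(Z_L + Z_0) = (59 + j14.4)/(209 + j14.4)
|Γ| = 60.7/209 = 0.29

Γ ≈ 0.29 ∠ 9.77°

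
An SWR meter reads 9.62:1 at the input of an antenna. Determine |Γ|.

|Γ| ≈ 0.812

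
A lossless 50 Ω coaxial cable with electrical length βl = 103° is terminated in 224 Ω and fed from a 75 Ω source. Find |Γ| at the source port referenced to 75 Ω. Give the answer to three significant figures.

tan(βl) = -4.33
Z_in = Z_0·(Z_L + jZ_0·tanβl)/(Z_0 + jZ_L·tanβl) = 11.7 + j10.9 Ω
Γ_s = (Z_in − Z_s)/(Z_in + Z_s) = (-63.3 + j10.9)/(86.7 + j10.9), |Γ_s| = 0.735

|Γ| ≈ 0.735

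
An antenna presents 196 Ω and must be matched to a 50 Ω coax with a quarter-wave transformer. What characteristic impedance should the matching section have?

Z_qwt = √(Z_0·R_L) = √(50 × 196) = √9800

Z_qwt ≈ 99 Ω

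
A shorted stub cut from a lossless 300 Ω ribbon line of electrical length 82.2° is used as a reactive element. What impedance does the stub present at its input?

tan(βl) = 7.3
For a shorted stub, Z_in = jZ_0·tan(βl)

Z_in ≈ +j2190 Ω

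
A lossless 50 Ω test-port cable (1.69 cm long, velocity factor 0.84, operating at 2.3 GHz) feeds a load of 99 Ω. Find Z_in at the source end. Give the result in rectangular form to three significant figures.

λ = v/f = 0.84·c / 2.3 GHz = 0.11 m
βl = 2π·l/λ = 2π × 0.154 = 55.5°
tan(βl) = tan(55.5°) = 1.46
Z_in = Z_0·(Z_L + jZ_0·tanβl)/(Z_0 + jZ_L·tanβl)
     = 50·(99 + j72.8)/(50 + j144)

Z_in ≈ 33.2 − j22.8 Ω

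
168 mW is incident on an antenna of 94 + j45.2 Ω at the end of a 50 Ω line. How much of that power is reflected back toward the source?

P_reflected ≈ 29.3 mW

|Γ| = |(44 + j45.2)/(144 + j45.2)| = 0.418
|Γ|² = 0.175
P_refl = |Γ|²·P_inc = 29.3 mW, P_del = (1 − |Γ|²)·P_inc = 139 mW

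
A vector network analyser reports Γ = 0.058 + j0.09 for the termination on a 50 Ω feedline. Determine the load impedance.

Z_L ≈ 55.2 + j10.1 Ω

Z_L = Z_0·(1 + Γ)/(1 − Γ) = 50·(1.06 + j0.09)/(0.942 − j0.09)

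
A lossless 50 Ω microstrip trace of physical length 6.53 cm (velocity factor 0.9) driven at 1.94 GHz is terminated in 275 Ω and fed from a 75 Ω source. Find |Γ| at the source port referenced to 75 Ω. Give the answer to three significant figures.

λ = v/f = 0.9·c / 1.94 GHz = 0.139 m
βl = 2π·l/λ = 2π × 0.469 = 169°
tan(βl) = -0.196
Z_in = Z_0·(Z_L + jZ_0·tanβl)/(Z_0 + jZ_L·tanβl) = 132 + j133 Ω
Γ_s = (Z_in − Z_s)/(Z_in + Z_s) = (57.1 + j133)/(207 + j133), |Γ_s| = 0.587

|Γ| ≈ 0.587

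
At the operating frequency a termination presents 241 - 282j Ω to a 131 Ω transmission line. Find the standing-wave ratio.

Γ = (Z_L − Z_0)/(Z_L + Z_0) = (110 − j282)/(372 − j282)
|Γ| = 303/467 = 0.648
VSWR = (1 + |Γ|)/(1 − |Γ|) = 1.65/0.352

VSWR ≈ 4.69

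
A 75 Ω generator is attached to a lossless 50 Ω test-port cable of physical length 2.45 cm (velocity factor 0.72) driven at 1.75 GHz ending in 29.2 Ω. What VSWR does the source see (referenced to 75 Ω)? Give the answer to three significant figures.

λ = v/f = 0.72·c / 1.75 GHz = 0.123 m
βl = 2π·l/λ = 2π × 0.198 = 71.5°
tan(βl) = 2.98
Z_in = Z_0·(Z_L + jZ_0·tanβl)/(Z_0 + jZ_L·tanβl) = 71.6 + j24.4 Ω
Γ_s = (Z_in − Z_s)/(Z_in + Z_s) = (-3.38 + j24.4)/(147 + j24.4), |Γ_s| = 0.165
VSWR = (1 + |Γ_s|)/(1 − |Γ_s|)

VSWR ≈ 1.4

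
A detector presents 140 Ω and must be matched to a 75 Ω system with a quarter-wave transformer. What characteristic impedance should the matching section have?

Z_qwt ≈ 102 Ω

Z_qwt = √(Z_0·R_L) = √(75 × 140) = √10500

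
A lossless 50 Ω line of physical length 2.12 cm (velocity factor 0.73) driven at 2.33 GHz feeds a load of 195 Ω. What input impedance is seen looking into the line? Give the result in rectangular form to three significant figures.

λ = v/f = 0.73·c / 2.33 GHz = 0.094 m
βl = 2π·l/λ = 2π × 0.226 = 81.2°
tan(βl) = tan(81.2°) = 6.46
Z_in = Z_0·(Z_L + jZ_0·tanβl)/(Z_0 + jZ_L·tanβl)
     = 50·(195 + j323)/(50 + j1260)

Z_in ≈ 13.1 − j7.22 Ω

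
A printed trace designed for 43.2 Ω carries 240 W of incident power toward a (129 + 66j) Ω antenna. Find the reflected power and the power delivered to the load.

|Γ| = |(85.8 + j66)/(172.2 + j66)| = 0.587
|Γ|² = 0.345
P_refl = |Γ|²·P_inc = 82.7 W, P_del = (1 − |Γ|²)·P_inc = 157 W

P_reflected ≈ 82.7 W; P_delivered ≈ 157 W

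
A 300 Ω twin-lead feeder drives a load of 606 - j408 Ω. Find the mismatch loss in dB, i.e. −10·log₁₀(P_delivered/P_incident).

Γ = (306 − j408)/(906 − j408), |Γ| = 0.513
|Γ|² = 0.263, so P_del/P_inc = 1 − |Γ|² = 0.737
ML = −10·log₁₀(1 − |Γ|²)

mismatch loss ≈ 1.33 dB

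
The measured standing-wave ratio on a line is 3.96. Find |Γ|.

|Γ| = (S − 1)/(S + 1) = (3.96 − 1)/(3.96 + 1) = 2.96/4.96

|Γ| ≈ 0.597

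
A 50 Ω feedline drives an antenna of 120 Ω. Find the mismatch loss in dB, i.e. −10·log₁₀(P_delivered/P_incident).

mismatch loss ≈ 0.807 dB

Γ = (120 − 50)/(120 + 50) = 0.412
|Γ|² = 0.17, so P_del/P_inc = 1 − |Γ|² = 0.83
ML = −10·log₁₀(1 − |Γ|²)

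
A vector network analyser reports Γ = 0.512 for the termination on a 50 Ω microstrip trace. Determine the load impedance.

Z_L = Z_0·(1 + Γ)/(1 − Γ) = 50·(1.51)/(0.488)

Z_L ≈ 155 Ω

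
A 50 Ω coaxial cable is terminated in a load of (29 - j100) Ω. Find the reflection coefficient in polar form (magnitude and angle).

Γ = (Z_L − Z_0)/(Z_L + Z_0) = (-21 − j100)/(79 − j100)
|Γ| = 102/127 = 0.802

Γ ≈ 0.802 ∠ -50.2°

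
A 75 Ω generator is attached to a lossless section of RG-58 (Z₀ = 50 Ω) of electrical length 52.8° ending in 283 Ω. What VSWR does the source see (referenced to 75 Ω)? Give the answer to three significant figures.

VSWR ≈ 6.79

tan(βl) = 1.32
Z_in = Z_0·(Z_L + jZ_0·tanβl)/(Z_0 + jZ_L·tanβl) = 13.7 − j36.1 Ω
Γ_s = (Z_in − Z_s)/(Z_in + Z_s) = (-61.3 − j36.1)/(88.7 − j36.1), |Γ_s| = 0.743
VSWR = (1 + |Γ_s|)/(1 − |Γ_s|)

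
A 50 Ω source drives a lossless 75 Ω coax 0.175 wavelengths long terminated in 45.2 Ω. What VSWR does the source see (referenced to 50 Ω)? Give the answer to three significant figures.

βl = 2π × 0.175 = 63°
tan(βl) = 1.96
Z_in = Z_0·(Z_L + jZ_0·tanβl)/(Z_0 + jZ_L·tanβl) = 91.4 + j39.1 Ω
Γ_s = (Z_in − Z_s)/(Z_in + Z_s) = (41.4 + j39.1)/(141 + j39.1), |Γ_s| = 0.388
VSWR = (1 + |Γ_s|)/(1 − |Γ_s|)

VSWR ≈ 2.27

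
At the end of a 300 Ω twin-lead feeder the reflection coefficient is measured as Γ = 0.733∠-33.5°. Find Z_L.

Z_L ≈ 441 − j771 Ω

Z_L = Z_0·(1 + Γ)/(1 − Γ) = 300·(1.61 − j0.405)/(0.389 + j0.405)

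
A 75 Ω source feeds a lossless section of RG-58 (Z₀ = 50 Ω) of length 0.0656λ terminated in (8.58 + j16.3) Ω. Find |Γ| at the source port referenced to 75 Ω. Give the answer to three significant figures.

|Γ| ≈ 0.759

βl = 2π × 0.0656 = 23.6°
tan(βl) = 0.437
Z_in = Z_0·(Z_L + jZ_0·tanβl)/(Z_0 + jZ_L·tanβl) = 13.8 + j43.3 Ω
Γ_s = (Z_in − Z_s)/(Z_in + Z_s) = (-61.2 + j43.3)/(88.8 + j43.3), |Γ_s| = 0.759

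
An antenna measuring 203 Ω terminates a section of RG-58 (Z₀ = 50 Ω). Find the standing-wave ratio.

VSWR ≈ 4.06

Γ = (203 − 50)/(203 + 50) = 0.605
VSWR = (1 + 0.605)/(1 − 0.605)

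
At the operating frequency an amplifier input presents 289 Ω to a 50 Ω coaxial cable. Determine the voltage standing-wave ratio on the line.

For a purely resistive load, VSWR = R_L/Z_0 or Z_0/R_L (whichever > 1) = 289/50

VSWR ≈ 5.78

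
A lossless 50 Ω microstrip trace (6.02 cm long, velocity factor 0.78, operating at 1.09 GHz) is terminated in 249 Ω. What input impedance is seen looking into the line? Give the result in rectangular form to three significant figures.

λ = v/f = 0.78·c / 1.09 GHz = 0.215 m
βl = 2π·l/λ = 2π × 0.28 = 101°
tan(βl) = tan(101°) = -5.17
Z_in = Z_0·(Z_L + jZ_0·tanβl)/(Z_0 + jZ_L·tanβl)
     = 50·(249 − j258)/(50 − j1290)

Z_in ≈ 10.4 + j9.27 Ω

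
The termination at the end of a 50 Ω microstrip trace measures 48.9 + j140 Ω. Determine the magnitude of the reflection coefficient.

|Γ| ≈ 0.817

Γ = (Z_L − Z_0)/(Z_L + Z_0) = (-1.1 + j140)/(98.9 + j140)
|Γ| = 140/171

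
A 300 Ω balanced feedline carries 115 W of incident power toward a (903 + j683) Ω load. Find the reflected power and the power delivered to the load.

|Γ| = |(603 + j683)/(1203 + j683)| = 0.659
|Γ|² = 0.434
P_refl = |Γ|²·P_inc = 49.9 W, P_del = (1 − |Γ|²)·P_inc = 65.1 W

P_reflected ≈ 49.9 W; P_delivered ≈ 65.1 W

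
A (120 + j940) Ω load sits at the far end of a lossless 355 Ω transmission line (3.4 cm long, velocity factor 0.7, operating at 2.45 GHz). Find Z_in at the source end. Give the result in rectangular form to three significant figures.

Z_in ≈ 20.7 + j225 Ω

λ = v/f = 0.7·c / 2.45 GHz = 0.0857 m
βl = 2π·l/λ = 2π × 0.397 = 143°
tan(βl) = tan(143°) = -0.759
Z_in = Z_0·(Z_L + jZ_0·tanβl)/(Z_0 + jZ_L·tanβl)
     = 355·(120 + j671)/(1070 − j91.1)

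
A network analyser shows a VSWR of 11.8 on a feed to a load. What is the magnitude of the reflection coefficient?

|Γ| ≈ 0.844

|Γ| = (S − 1)/(S + 1) = (11.8 − 1)/(11.8 + 1) = 10.8/12.8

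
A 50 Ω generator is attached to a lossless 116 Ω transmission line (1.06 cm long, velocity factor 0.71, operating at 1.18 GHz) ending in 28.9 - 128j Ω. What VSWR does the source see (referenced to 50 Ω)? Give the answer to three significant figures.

λ = v/f = 0.71·c / 1.18 GHz = 0.181 m
βl = 2π·l/λ = 2π × 0.0587 = 21.1°
tan(βl) = 0.387
Z_in = Z_0·(Z_L + jZ_0·tanβl)/(Z_0 + jZ_L·tanβl) = 16.2 − j59.4 Ω
Γ_s = (Z_in − Z_s)/(Z_in + Z_s) = (-33.8 − j59.4)/(66.2 − j59.4), |Γ_s| = 0.768
VSWR = (1 + |Γ_s|)/(1 − |Γ_s|)

VSWR ≈ 7.61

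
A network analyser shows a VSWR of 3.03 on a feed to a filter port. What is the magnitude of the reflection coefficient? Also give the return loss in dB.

|Γ| ≈ 0.504; return loss ≈ 5.96 dB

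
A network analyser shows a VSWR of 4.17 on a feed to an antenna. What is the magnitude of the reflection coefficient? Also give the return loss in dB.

|Γ| = (S − 1)/(S + 1) = (4.17 − 1)/(4.17 + 1) = 3.17/5.17
RL = −20·log₁₀|Γ| = −20·log₁₀(0.613)

|Γ| ≈ 0.613; return loss ≈ 4.25 dB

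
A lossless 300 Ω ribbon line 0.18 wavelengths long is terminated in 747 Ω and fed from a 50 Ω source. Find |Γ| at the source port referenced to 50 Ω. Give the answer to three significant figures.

βl = 2π × 0.18 = 64.8°
tan(βl) = 2.13
Z_in = Z_0·(Z_L + jZ_0·tanβl)/(Z_0 + jZ_L·tanβl) = 142 − j114 Ω
Γ_s = (Z_in − Z_s)/(Z_in + Z_s) = (92.1 − j114)/(192 − j114), |Γ_s| = 0.657

|Γ| ≈ 0.657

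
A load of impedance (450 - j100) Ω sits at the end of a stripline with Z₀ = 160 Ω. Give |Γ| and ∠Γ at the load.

Γ = (Z_L − Z_0)/(Z_L + Z_0) = (290 − j100)/(610 − j100)
|Γ| = 307/618 = 0.496

Γ ≈ 0.496 ∠ -9.72°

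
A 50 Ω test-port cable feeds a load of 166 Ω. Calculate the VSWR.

For a purely resistive load, VSWR = R_L/Z_0 or Z_0/R_L (whichever > 1) = 166/50

VSWR ≈ 3.32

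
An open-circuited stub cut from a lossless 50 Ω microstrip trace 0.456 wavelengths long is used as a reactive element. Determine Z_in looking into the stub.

Z_in ≈ +j176 Ω

βl = 2π × 0.456 = 164°
tan(βl) = -0.284
For an open-circuited stub, Z_in = −jZ_0·cot(βl) = −jZ_0/tan(βl)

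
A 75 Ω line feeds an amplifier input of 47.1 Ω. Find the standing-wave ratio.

VSWR ≈ 1.59

For a purely resistive load, VSWR = R_L/Z_0 or Z_0/R_L (whichever > 1) = 75/47.1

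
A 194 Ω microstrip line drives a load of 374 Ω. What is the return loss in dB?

RL ≈ 9.98 dB

Γ = (374 − 194)/(374 + 194) = 0.317
RL = −20·log₁₀|Γ| = −20·log₁₀(0.317)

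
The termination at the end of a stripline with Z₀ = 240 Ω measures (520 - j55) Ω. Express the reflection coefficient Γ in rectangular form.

Γ ≈ 0.372 − j0.0455

Γ = (Z_L − Z_0)/(Z_L + Z_0) = (280 − j55)/(760 − j55)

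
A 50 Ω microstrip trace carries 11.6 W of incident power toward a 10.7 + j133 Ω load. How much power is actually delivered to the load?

|Γ| = |(-39.3 + j133)/(60.7 + j133)| = 0.949
|Γ|² = 0.9
P_refl = |Γ|²·P_inc = 10.4 W, P_del = (1 − |Γ|²)·P_inc = 1.16 W

P_delivered ≈ 1.16 W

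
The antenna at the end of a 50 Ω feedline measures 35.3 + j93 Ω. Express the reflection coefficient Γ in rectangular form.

Γ = (Z_L − Z_0)/(Z_L + Z_0) = (-14.7 + j93)/(85.3 + j93)

Γ ≈ 0.464 + j0.584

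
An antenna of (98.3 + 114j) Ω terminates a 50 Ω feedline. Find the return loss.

Γ = (48.3 + j114)/(148.3 + j114), |Γ| = 0.662
RL = −20·log₁₀|Γ| = −20·log₁₀(0.662)

RL ≈ 3.58 dB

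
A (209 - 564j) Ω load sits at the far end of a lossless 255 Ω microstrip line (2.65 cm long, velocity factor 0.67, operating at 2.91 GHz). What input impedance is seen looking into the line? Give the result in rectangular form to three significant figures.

Z_in ≈ 250 + j619 Ω

λ = v/f = 0.67·c / 2.91 GHz = 0.0691 m
βl = 2π·l/λ = 2π × 0.384 = 138°
tan(βl) = tan(138°) = -0.897
Z_in = Z_0·(Z_L + jZ_0·tanβl)/(Z_0 + jZ_L·tanβl)
     = 255·(209 − j793)/(-251 − j187)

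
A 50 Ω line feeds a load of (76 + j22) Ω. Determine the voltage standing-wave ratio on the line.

Γ = (Z_L − Z_0)/(Z_L + Z_0) = (26 + j22)/(126 + j22)
|Γ| = 34.1/128 = 0.266
VSWR = (1 + |Γ|)/(1 − |Γ|) = 1.27/0.734

VSWR ≈ 1.73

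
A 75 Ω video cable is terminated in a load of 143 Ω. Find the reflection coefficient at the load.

Γ = 0.312

Γ = (Z_L − Z_0)/(Z_L + Z_0) = (143 − 75)/(143 + 75) = 68/218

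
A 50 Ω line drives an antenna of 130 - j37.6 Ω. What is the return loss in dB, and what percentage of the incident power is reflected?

Γ = (80 − j37.6)/(180 − j37.6), |Γ| = 0.481
RL = −20·log₁₀(0.481) = 6.36 dB
P_refl/P_inc = |Γ|² = 0.231

RL ≈ 6.36 dB; 23.1% of incident power reflected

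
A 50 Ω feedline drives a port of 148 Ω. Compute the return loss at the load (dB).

Γ = (148 − 50)/(148 + 50) = 0.495
RL = −20·log₁₀|Γ| = −20·log₁₀(0.495)

RL ≈ 6.11 dB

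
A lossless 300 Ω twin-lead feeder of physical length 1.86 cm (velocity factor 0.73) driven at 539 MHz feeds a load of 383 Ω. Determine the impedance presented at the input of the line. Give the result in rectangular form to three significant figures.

Z_in ≈ 365 − j48.9 Ω

λ = v/f = 0.73·c / 539 MHz = 0.406 m
βl = 2π·l/λ = 2π × 0.0458 = 16.5°
tan(βl) = tan(16.5°) = 0.296
Z_in = Z_0·(Z_L + jZ_0·tanβl)/(Z_0 + jZ_L·tanβl)
     = 300·(383 + j88.8)/(300 + j113)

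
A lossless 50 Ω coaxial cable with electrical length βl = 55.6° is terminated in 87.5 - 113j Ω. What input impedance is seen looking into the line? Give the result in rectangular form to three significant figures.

tan(βl) = tan(55.6°) = 1.46
Z_in = Z_0·(Z_L + jZ_0·tanβl)/(Z_0 + jZ_L·tanβl)
     = 50·(87.5 − j40)/(215 + j128)

Z_in ≈ 11 − j15.8 Ω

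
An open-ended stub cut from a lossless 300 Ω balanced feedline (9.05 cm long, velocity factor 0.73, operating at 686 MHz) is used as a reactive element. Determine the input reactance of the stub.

X_in ≈ 64.1 Ω (inductive)

λ = v/f = 0.73·c / 686 MHz = 0.319 m
βl = 2π·l/λ = 2π × 0.283 = 102°
tan(βl) = -4.68
For an open-ended stub, Z_in = −jZ_0·cot(βl) = −jZ_0/tan(βl)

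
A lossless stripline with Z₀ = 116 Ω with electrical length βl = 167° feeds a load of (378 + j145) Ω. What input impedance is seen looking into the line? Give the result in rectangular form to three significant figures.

Z_in ≈ 179 + j196 Ω

tan(βl) = tan(167°) = -0.231
Z_in = Z_0·(Z_L + jZ_0·tanβl)/(Z_0 + jZ_L·tanβl)
     = 116·(378 + j118)/(149 − j87.3)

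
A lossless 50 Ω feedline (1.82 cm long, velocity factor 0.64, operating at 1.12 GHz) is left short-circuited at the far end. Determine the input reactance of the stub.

X_in ≈ 39.4 Ω (inductive)

λ = v/f = 0.64·c / 1.12 GHz = 0.171 m
βl = 2π·l/λ = 2π × 0.106 = 38.2°
tan(βl) = 0.787
For a short-circuited stub, Z_in = jZ_0·tan(βl)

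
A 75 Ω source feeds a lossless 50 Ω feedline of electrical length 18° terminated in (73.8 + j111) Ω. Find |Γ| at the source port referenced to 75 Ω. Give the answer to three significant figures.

tan(βl) = 0.325
Z_in = Z_0·(Z_L + jZ_0·tanβl)/(Z_0 + jZ_L·tanβl) = 265 + j0.22 Ω
Γ_s = (Z_in − Z_s)/(Z_in + Z_s) = (190 + j0.22)/(340 + j0.22), |Γ_s| = 0.559

|Γ| ≈ 0.559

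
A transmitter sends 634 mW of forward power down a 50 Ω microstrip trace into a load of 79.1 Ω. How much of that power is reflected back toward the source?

P_reflected ≈ 32.2 mW

Γ = (79.1 − 50)/(79.1 + 50) = 0.225
|Γ|² = 0.0508
P_refl = |Γ|²·P_inc = 32.2 mW, P_del = (1 − |Γ|²)·P_inc = 602 mW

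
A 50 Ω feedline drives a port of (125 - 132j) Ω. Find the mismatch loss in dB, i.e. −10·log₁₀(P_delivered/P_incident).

mismatch loss ≈ 2.84 dB

Γ = (75 − j132)/(175 − j132), |Γ| = 0.693
|Γ|² = 0.48, so P_del/P_inc = 1 − |Γ|² = 0.52
ML = −10·log₁₀(1 − |Γ|²)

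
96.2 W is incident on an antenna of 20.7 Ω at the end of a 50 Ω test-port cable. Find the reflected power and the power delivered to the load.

P_reflected ≈ 16.5 W; P_delivered ≈ 79.7 W

Γ = (20.7 − 50)/(20.7 + 50) = -0.414
|Γ|² = 0.172
P_refl = |Γ|²·P_inc = 16.5 W, P_del = (1 − |Γ|²)·P_inc = 79.7 W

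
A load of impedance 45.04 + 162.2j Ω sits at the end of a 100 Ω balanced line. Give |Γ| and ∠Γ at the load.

Γ ≈ 0.787 ∠ 60.5°

Γ = (Z_L − Z_0)/(Z_L + Z_0) = (-54.96 + j162.2)/(145 + j162.2)
|Γ| = 171/218 = 0.787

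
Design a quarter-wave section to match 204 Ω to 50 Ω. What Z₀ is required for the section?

Z_qwt = √(Z_0·R_L) = √(50 × 204) = √10200

Z_qwt ≈ 101 Ω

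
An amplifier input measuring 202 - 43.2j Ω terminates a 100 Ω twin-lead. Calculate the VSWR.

VSWR ≈ 2.14

Γ = (Z_L − Z_0)/(Z_L + Z_0) = (102 − j43.2)/(302 − j43.2)
|Γ| = 111/305 = 0.363
VSWR = (1 + |Γ|)/(1 − |Γ|) = 1.36/0.637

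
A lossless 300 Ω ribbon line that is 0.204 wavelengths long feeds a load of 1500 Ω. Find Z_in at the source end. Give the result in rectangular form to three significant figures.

Z_in ≈ 65.1 − j85.3 Ω

βl = 2π × 0.204 = 73.4°
tan(βl) = tan(73.4°) = 3.36
Z_in = Z_0·(Z_L + jZ_0·tanβl)/(Z_0 + jZ_L·tanβl)
     = 300·(1500 + j1010)/(300 + j5040)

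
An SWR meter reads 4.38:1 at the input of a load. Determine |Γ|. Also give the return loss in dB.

|Γ| ≈ 0.628; return loss ≈ 4.04 dB

|Γ| = (S − 1)/(S + 1) = (4.38 − 1)/(4.38 + 1) = 3.38/5.38
RL = −20·log₁₀|Γ| = −20·log₁₀(0.628)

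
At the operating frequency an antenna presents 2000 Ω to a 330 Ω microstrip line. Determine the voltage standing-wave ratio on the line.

VSWR ≈ 6.06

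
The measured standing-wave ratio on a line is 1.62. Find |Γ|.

|Γ| = (S − 1)/(S + 1) = (1.62 − 1)/(1.62 + 1) = 0.62/2.62

|Γ| ≈ 0.237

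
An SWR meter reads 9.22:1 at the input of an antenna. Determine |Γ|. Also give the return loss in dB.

|Γ| ≈ 0.804; return loss ≈ 1.89 dB

|Γ| = (S − 1)/(S + 1) = (9.22 − 1)/(9.22 + 1) = 8.22/10.2
RL = −20·log₁₀|Γ| = −20·log₁₀(0.804)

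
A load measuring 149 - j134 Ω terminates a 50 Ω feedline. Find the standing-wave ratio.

Γ = (Z_L − Z_0)/(Z_L + Z_0) = (99 − j134)/(199 − j134)
|Γ| = 167/240 = 0.694
VSWR = (1 + |Γ|)/(1 − |Γ|) = 1.69/0.306

VSWR ≈ 5.55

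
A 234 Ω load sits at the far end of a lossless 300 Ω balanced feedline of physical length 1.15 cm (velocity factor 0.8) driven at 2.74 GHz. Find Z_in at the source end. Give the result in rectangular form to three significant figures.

λ = v/f = 0.8·c / 2.74 GHz = 0.0876 m
βl = 2π·l/λ = 2π × 0.131 = 47.3°
tan(βl) = tan(47.3°) = 1.08
Z_in = Z_0·(Z_L + jZ_0·tanβl)/(Z_0 + jZ_L·tanβl)
     = 300·(234 + j325)/(300 + j253)

Z_in ≈ 297 + j74.2 Ω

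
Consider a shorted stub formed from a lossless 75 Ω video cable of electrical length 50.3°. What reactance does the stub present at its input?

X_in ≈ 90.3 Ω (inductive)

tan(βl) = 1.2
For a shorted stub, Z_in = jZ_0·tan(βl)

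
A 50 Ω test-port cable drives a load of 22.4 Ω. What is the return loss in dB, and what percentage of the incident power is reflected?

Γ = (22.4 − 50)/(22.4 + 50) = -0.381
RL = −20·log₁₀(0.381) = 8.38 dB
P_refl/P_inc = |Γ|² = 0.145

RL ≈ 8.38 dB; 14.5% of incident power reflected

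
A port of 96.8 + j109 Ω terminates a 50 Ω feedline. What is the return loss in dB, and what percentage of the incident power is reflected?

RL ≈ 3.76 dB; 42.1% of incident power reflected

Γ = (46.8 + j109)/(146.8 + j109), |Γ| = 0.649
RL = −20·log₁₀(0.649) = 3.76 dB
P_refl/P_inc = |Γ|² = 0.421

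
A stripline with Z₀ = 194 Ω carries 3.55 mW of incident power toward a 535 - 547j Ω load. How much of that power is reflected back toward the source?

|Γ| = |(341 − j547)/(729 − j547)| = 0.707
|Γ|² = 0.5
P_refl = |Γ|²·P_inc = 1.78 mW, P_del = (1 − |Γ|²)·P_inc = 1.77 mW

P_reflected ≈ 1.78 mW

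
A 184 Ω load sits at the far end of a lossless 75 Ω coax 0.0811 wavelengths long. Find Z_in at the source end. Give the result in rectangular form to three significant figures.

Z_in ≈ 83.9 − j73 Ω

βl = 2π × 0.0811 = 29.2°
tan(βl) = tan(29.2°) = 0.559
Z_in = Z_0·(Z_L + jZ_0·tanβl)/(Z_0 + jZ_L·tanβl)
     = 75·(184 + j41.9)/(75 + j103)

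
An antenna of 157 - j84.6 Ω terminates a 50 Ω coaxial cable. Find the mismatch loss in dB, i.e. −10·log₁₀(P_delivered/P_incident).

Γ = (107 − j84.6)/(207 − j84.6), |Γ| = 0.61
|Γ|² = 0.372, so P_del/P_inc = 1 − |Γ|² = 0.628
ML = −10·log₁₀(1 − |Γ|²)

mismatch loss ≈ 2.02 dB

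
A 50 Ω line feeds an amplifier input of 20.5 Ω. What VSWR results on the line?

VSWR ≈ 2.44

Γ = (20.5 − 50)/(20.5 + 50) = -0.418
VSWR = (1 + 0.418)/(1 − 0.418)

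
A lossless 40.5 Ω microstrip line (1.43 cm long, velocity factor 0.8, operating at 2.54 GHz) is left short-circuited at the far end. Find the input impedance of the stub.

Z_in ≈ +j56.7 Ω

λ = v/f = 0.8·c / 2.54 GHz = 0.0945 m
βl = 2π·l/λ = 2π × 0.151 = 54.5°
tan(βl) = 1.4
For a short-circuited stub, Z_in = jZ_0·tan(βl)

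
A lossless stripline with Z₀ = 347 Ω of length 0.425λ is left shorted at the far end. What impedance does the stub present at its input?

Z_in ≈ −j177 Ω

βl = 2π × 0.425 = 153°
tan(βl) = -0.51
For a shorted stub, Z_in = jZ_0·tan(βl)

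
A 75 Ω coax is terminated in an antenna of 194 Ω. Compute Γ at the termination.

Γ = (Z_L − Z_0)/(Z_L + Z_0) = (194 − 75)/(194 + 75) = 119/269

Γ = 0.442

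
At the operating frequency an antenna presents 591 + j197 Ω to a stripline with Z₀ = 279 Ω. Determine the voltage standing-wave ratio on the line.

VSWR ≈ 2.41

Γ = (Z_L − Z_0)/(Z_L + Z_0) = (312 + j197)/(870 + j197)
|Γ| = 369/892 = 0.414
VSWR = (1 + |Γ|)/(1 − |Γ|) = 1.41/0.586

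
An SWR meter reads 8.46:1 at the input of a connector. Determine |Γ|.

|Γ| ≈ 0.789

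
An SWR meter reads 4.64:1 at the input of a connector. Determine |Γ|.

|Γ| ≈ 0.645

|Γ| = (S − 1)/(S + 1) = (4.64 − 1)/(4.64 + 1) = 3.64/5.64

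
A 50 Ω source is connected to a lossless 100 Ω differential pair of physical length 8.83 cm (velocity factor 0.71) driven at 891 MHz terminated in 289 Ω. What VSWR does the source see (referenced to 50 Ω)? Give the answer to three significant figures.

λ = v/f = 0.71·c / 891 MHz = 0.239 m
βl = 2π·l/λ = 2π × 0.369 = 133°
tan(βl) = -1.07
Z_in = Z_0·(Z_L + jZ_0·tanβl)/(Z_0 + jZ_L·tanβl) = 58.5 + j74.3 Ω
Γ_s = (Z_in − Z_s)/(Z_in + Z_s) = (8.55 + j74.3)/(109 + j74.3), |Γ_s| = 0.568
VSWR = (1 + |Γ_s|)/(1 − |Γ_s|)

VSWR ≈ 3.63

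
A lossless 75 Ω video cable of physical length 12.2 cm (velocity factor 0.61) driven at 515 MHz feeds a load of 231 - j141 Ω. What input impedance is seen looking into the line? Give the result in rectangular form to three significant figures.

Z_in ≈ 30.4 + j61.8 Ω

λ = v/f = 0.61·c / 515 MHz = 0.355 m
βl = 2π·l/λ = 2π × 0.343 = 124°
tan(βl) = tan(124°) = -1.51
Z_in = Z_0·(Z_L + jZ_0·tanβl)/(Z_0 + jZ_L·tanβl)
     = 75·(231 − j254)/(-137 − j348)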